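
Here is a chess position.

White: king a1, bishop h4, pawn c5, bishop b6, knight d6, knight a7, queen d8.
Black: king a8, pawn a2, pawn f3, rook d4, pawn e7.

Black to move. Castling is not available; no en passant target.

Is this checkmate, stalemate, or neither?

Black to move; black king on a8.
In check: yes, from the white queen on d8.
King squares — a7: attacked by Bb6; b7: attacked by Nd6; b8: attacked by Qd8.
Legal moves for Black: none.
In check with no legal moves → checkmate.

checkmate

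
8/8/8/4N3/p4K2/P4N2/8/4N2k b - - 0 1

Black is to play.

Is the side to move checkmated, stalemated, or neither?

Black to move; black king on h1.
In check: no.
King squares — g1: attacked by Nf3; g2: attacked by Ne1; h2: attacked by Nf3.
Legal moves for Black: none.
Not in check and no legal moves → stalemate.

stalemate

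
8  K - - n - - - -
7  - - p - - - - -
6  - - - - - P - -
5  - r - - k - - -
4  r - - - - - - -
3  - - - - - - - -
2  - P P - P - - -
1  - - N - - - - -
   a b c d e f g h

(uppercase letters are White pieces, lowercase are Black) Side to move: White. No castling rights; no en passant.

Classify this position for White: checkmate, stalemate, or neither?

checkmate

White to move; white king on a8.
In check: yes, from the black rook on a4.
King squares — a7: attacked by Ra4; b7: attacked by Rb5; b8: attacked by Rb5.
Legal moves for White: none.
In check with no legal moves → checkmate.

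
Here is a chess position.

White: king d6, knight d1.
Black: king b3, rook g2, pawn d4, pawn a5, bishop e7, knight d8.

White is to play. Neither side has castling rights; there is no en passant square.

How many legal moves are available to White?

White to move; king on d6.
In check: yes, from the black bishop on e7.
Legal moves: Kxe7, Kd7, Kc7, Ke5, Kd5.
Count: 5.

5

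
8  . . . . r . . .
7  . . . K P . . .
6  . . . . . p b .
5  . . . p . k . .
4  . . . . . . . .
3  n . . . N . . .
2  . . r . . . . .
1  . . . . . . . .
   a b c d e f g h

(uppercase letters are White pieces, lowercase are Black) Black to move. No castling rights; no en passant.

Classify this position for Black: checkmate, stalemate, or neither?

neither

Black to move; black king on f5.
In check: yes, from the white knight on e3.
Legal moves for Black: Kg5, Ke5, Kf4, Ke4.
Black is in check but has 4 legal moves → neither.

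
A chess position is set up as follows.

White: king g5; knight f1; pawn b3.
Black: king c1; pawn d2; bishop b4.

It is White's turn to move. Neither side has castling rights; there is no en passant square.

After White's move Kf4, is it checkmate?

After Kf4: black king on c1; in check: no.
Black is not in check, so this cannot be checkmate.

no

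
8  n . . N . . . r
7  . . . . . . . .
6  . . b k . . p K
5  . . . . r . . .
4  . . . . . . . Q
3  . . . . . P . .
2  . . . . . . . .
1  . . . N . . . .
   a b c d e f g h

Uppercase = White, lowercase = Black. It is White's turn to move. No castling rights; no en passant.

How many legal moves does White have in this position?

White to move; king on h6.
In check: yes, from the black rook on h8.
Legal moves: Kg7, Kxg6.
Count: 2.

2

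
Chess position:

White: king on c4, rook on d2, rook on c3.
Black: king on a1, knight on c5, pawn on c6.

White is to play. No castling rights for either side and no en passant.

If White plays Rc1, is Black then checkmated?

yes

After Rc1: black king on a1; in check: yes, from the white rook on c1.
King squares — b1: attacked by Rc1; a2: attacked by Rd2; b2: attacked by Rd2.
Black has no legal moves → checkmate.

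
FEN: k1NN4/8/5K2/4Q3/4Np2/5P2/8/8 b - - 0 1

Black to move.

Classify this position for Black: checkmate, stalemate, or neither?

stalemate

Black to move; black king on a8.
In check: no.
King squares — a7: attacked by Nc8; b7: attacked by Nd8; b8: attacked by Qe5.
Legal moves for Black: none.
Not in check and no legal moves → stalemate.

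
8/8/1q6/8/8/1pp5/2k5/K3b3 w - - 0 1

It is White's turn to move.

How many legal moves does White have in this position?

White to move; king on a1.
In check: no.
Legal moves: none.
Count: 0.

0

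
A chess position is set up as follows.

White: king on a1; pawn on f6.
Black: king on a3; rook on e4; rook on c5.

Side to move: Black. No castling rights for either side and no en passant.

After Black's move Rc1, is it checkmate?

yes

After Rc1: white king on a1; in check: yes, from the black rook on c1.
King squares — b1: attacked by Rc1; a2: attacked by Ka3; b2: attacked by Ka3.
White has no legal moves → checkmate.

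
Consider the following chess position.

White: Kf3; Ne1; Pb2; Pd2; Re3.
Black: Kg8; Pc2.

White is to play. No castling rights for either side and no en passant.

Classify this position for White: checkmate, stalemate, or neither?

neither

White to move; white king on f3.
In check: no.
Legal moves for White include: Kg4, Kf4, Ke4, Kg3, Kg2, Kf2, Ke2, Re8+, Re7, Re6, Re5, Re4, Rd3, Rc3, Rb3, Ra3, Re2, Nd3, ... (list truncated; more exist).
White has legal moves and is not in check → neither.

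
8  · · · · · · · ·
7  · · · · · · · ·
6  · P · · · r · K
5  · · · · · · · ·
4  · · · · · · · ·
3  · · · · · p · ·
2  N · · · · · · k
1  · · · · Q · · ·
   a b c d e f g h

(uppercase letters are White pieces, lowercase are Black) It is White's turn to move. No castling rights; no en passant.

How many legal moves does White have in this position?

White to move; king on h6.
In check: yes, from the black rook on f6.
Legal moves: Kh7, Kg7, Kh5, Kg5.
Count: 4.

4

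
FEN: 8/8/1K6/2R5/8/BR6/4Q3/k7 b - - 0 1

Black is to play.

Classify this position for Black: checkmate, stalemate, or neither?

Black to move; black king on a1.
In check: no.
King squares — b1: attacked by Rb3; a2: attacked by Qe2; b2: attacked by Qe2.
Legal moves for Black: none.
Not in check and no legal moves → stalemate.

stalemate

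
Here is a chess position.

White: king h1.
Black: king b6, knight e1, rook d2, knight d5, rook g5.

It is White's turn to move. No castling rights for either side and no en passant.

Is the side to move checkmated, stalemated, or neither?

stalemate

White to move; white king on h1.
In check: no.
King squares — g1: attacked by Rg5; g2: attacked by Ne1; h2: attacked by Rd2.
Legal moves for White: none.
Not in check and no legal moves → stalemate.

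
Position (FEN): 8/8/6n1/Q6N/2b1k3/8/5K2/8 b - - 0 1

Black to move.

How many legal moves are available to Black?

Black to move; king on e4.
In check: no.
Legal moves: Nh8, Nf8, Ne7, Ne5, Nh4, Nf4, Kd4, Kd3, Bg8, Bf7, Be6, Ba6, Bd5, Bb5, Bd3, Bb3, Be2, Ba2, Bf1.
Count: 19.

19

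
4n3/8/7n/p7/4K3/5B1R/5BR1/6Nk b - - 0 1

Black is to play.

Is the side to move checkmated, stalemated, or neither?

checkmate

Black to move; black king on h1.
In check: yes, from the white rook on h3.
King squares — g1: attacked by Bf2; g2: attacked by Bf3; h2: attacked by Rg2.
Legal moves for Black: none.
In check with no legal moves → checkmate.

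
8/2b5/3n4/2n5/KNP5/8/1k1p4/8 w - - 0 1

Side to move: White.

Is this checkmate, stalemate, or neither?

checkmate

White to move; white king on a4.
In check: yes, from the black knight on c5.
King squares — a3: attacked by Kb2; b3: attacked by Kb2; b4: own knight; a5: attacked by Bc7; b5: attacked by Nd6.
Legal moves for White: none.
In check with no legal moves → checkmate.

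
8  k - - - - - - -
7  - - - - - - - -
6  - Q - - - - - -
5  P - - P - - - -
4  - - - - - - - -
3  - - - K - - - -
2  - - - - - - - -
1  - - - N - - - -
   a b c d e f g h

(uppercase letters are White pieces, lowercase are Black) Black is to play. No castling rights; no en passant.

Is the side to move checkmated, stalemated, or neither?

stalemate

Black to move; black king on a8.
In check: no.
King squares — a7: attacked by Qb6; b7: attacked by Qb6; b8: attacked by Qb6.
Legal moves for Black: none.
Not in check and no legal moves → stalemate.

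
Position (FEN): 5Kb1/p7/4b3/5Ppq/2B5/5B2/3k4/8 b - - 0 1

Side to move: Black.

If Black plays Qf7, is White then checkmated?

After Qf7: white king on f8; in check: yes, from the black queen on f7.
King squares — e7: attacked by Qf7; f7: attacked by Be6; g7: attacked by Qf7; e8: attacked by Qf7; g8: attacked by Qf7.
White has no legal moves → checkmate.

yes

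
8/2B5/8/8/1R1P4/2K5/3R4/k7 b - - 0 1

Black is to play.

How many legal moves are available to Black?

Black to move; king on a1.
In check: no.
Legal moves: none.
Count: 0.

0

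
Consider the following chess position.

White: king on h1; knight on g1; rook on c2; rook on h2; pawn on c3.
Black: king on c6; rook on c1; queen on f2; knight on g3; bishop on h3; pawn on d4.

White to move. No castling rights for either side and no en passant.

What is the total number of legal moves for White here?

White to move; king on h1.
In check: yes, from the black knight on g3.
Legal moves: none.
Count: 0.

0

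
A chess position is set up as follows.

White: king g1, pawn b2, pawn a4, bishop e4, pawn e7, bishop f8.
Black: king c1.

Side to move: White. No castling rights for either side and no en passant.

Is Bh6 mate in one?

After Bh6: black king on c1; in check: yes, from the white bishop on h6.
Black has 2 legal replies: Kxb2, Kd1.
In check but a legal move exists → not checkmate.

no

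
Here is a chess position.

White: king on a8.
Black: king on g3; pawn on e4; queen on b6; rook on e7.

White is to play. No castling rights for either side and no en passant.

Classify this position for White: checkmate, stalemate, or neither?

White to move; white king on a8.
In check: no.
King squares — a7: attacked by Qb6; b7: attacked by Qb6; b8: attacked by Qb6.
Legal moves for White: none.
Not in check and no legal moves → stalemate.

stalemate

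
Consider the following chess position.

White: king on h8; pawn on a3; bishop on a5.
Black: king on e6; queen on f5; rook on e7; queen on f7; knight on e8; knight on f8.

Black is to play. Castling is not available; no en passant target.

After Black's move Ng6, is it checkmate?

yes

After Ng6: white king on h8; in check: yes, from the black knight on g6.
King squares — g7: attacked by Qf7; h7: attacked by Qf7; g8: attacked by Qf7.
White has no legal moves → checkmate.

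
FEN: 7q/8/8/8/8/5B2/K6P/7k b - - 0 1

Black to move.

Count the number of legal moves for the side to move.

2

Black to move; king on h1.
In check: yes, from the white bishop on f3.
Legal moves: Kxh2, Kg1.
Count: 2.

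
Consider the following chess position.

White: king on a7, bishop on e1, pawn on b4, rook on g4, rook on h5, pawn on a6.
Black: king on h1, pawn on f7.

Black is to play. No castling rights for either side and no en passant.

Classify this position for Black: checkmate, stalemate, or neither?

Black to move; black king on h1.
In check: yes, from the white rook on h5.
King squares — g1: attacked by Rg4; g2: attacked by Rg4; h2: attacked by Rh5.
Legal moves for Black: none.
In check with no legal moves → checkmate.

checkmate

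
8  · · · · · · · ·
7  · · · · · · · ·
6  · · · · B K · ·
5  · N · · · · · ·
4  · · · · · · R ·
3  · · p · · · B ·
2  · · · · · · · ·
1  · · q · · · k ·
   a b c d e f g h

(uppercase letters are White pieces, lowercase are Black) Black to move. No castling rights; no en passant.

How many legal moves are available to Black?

17

Black to move; king on g1.
In check: no.
Legal moves: Kg2, Kh1, Kf1, Qh6+, Qg5+, Qf4+, Qe3, Qa3, Qd2, Qc2, Qb2, Qf1+, Qe1, Qd1, Qb1, Qa1, c2.
Count: 17.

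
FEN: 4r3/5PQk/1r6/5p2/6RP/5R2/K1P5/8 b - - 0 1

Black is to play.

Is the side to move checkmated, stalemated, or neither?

checkmate

Black to move; black king on h7.
In check: yes, from the white queen on g7.
King squares — g6: attacked by Rg4; h6: attacked by Qg7; g7: attacked by Rg4; g8: attacked by Pf7; h8: attacked by Qg7.
Legal moves for Black: none.
In check with no legal moves → checkmate.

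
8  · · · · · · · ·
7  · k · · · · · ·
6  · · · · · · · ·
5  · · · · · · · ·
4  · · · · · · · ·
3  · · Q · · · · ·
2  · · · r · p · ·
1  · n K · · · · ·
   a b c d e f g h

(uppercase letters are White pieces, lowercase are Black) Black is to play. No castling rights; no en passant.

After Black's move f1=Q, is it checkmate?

After f1=Q: white king on c1; in check: yes, from the black queen on f1.
King squares — b1: attacked by Qf1; d1: attacked by Qf1; b2: attacked by Rd2; c2: attacked by Rd2; d2: attacked by Nb1.
White has no legal moves → checkmate.

yes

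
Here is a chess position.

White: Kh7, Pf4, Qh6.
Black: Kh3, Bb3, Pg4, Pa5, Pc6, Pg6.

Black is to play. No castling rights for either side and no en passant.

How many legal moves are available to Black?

2

Black to move; king on h3.
In check: yes, from the white queen on h6.
Legal moves: Kg3, Kg2.
Count: 2.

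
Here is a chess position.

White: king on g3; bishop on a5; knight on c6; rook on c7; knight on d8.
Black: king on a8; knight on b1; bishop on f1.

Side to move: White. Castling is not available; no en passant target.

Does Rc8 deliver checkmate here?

After Rc8: black king on a8; in check: yes, from the white rook on c8.
King squares — a7: attacked by Nc6; b7: attacked by Nd8; b8: attacked by Nc6.
Black has no legal moves → checkmate.

yes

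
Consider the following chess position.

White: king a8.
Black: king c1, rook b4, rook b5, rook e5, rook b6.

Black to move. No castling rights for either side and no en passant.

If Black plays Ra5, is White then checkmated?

After Ra5: white king on a8; in check: yes, from the black rook on a5.
King squares — a7: attacked by Ra5; b7: attacked by Rb6; b8: attacked by Rb6.
White has no legal moves → checkmate.

yes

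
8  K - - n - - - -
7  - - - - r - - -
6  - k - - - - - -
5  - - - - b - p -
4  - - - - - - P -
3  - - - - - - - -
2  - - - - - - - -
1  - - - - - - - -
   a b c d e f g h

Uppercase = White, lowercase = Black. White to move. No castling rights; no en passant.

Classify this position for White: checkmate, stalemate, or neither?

stalemate

White to move; white king on a8.
In check: no.
King squares — a7: attacked by Kb6; b7: attacked by Kb6; b8: attacked by Be5.
Legal moves for White: none.
Not in check and no legal moves → stalemate.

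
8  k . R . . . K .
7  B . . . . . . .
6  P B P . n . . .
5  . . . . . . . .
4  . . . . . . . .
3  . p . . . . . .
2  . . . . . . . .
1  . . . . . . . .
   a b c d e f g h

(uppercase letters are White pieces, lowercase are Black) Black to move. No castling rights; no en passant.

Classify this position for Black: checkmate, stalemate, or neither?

Black to move; black king on a8.
In check: yes, from the white rook on c8.
King squares — a7: attacked by Bb6; b7: attacked by Pa6; b8: attacked by Ba7.
Legal moves for Black: none.
In check with no legal moves → checkmate.

checkmate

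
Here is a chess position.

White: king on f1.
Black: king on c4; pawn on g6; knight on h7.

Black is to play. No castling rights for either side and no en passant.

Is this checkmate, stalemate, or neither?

Black to move; black king on c4.
In check: no.
Legal moves for Black: Nf8, Nf6, Ng5, Kd5, Kc5, Kb5, Kd4, Kb4, Kd3, Kc3, Kb3, g5.
Black has 12 legal moves and is not in check → neither.

neither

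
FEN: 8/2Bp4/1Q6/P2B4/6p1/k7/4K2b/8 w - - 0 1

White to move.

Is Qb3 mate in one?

yes

After Qb3: black king on a3; in check: yes, from the white queen on b3.
King squares — a2: attacked by Qb3; b2: attacked by Qb3; b3: attacked by Bd5; a4: attacked by Qb3; b4: attacked by Qb3.
Black has no legal moves → checkmate.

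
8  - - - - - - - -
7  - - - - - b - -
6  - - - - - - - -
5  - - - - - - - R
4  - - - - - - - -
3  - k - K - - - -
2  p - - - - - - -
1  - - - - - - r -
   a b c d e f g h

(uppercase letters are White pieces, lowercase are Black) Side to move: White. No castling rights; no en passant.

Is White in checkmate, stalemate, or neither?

White to move; white king on d3.
In check: no.
Legal moves for White include: Rh8, Rh7, Rh6, Rg5, Rf5, Re5, Rd5, Rc5, Rb5+, Ra5, Rh4, Rh3, Rh2, Rh1, Ke4, Kd4, Ke3, Ke2, ... (list truncated; more exist).
White has legal moves and is not in check → neither.

neither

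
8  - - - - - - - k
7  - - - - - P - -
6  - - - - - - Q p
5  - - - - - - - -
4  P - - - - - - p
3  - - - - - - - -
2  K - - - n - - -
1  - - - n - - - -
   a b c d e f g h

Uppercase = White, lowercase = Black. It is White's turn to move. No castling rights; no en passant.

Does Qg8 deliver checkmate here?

After Qg8: black king on h8; in check: yes, from the white queen on g8.
King squares — g7: attacked by Qg8; h7: attacked by Qg8; g8: attacked by Pf7.
Black has no legal moves → checkmate.

yes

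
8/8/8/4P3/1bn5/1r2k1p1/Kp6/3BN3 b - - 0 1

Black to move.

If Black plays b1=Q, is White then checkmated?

After b1=Q: white king on a2; in check: yes, from the black queen on b1.
King squares — a1: attacked by Qb1; b1: attacked by Rb3; b2: attacked by Qb1; a3: attacked by Rb3; b3: attacked by Qb1.
White has no legal moves → checkmate.

yes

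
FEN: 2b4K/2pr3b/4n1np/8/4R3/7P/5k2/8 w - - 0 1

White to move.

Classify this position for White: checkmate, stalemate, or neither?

checkmate

White to move; white king on h8.
In check: yes, from the black knight on g6.
King squares — g7: attacked by Ne6; h7: attacked by Rd7; g8: attacked by Bh7.
Legal moves for White: none.
In check with no legal moves → checkmate.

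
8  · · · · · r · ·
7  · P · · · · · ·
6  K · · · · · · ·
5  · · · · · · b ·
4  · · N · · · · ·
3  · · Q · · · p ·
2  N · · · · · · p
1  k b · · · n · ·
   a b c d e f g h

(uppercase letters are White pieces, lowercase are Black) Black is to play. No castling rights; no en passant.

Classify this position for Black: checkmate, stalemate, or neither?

neither

Black to move; black king on a1.
In check: yes, from the white queen on c3.
Legal moves for Black: Kxa2.
Black is in check but has 1 legal move → neither.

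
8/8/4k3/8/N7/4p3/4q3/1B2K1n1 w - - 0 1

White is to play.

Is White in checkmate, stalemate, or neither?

White to move; white king on e1.
In check: yes, from the black queen on e2.
King squares — d1: attacked by Qe2; f1: attacked by Qe2; d2: attacked by Qe2; e2: attacked by Ng1; f2: attacked by Qe2.
Legal moves for White: none.
In check with no legal moves → checkmate.

checkmate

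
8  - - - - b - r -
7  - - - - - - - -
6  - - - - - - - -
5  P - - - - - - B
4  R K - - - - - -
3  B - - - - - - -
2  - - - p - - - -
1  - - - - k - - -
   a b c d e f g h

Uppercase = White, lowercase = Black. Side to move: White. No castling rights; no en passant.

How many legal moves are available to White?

14

White to move; king on b4.
In check: no.
Legal moves: Bxe8, Bf7, Bg6, Bg4, Bf3, Be2, Bd1, Kc5, Kc4, Kc3, Kb3, Bb2, Bc1, a6.
Count: 14.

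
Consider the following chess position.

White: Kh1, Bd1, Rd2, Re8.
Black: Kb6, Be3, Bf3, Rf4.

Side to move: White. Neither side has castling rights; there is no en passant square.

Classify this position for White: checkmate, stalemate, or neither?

White to move; white king on h1.
In check: yes, from the black bishop on f3.
King squares — g1: attacked by Be3; g2: attacked by Bf3; h2: available.
Legal moves for White: Kh2, Rg2, Bxf3.
White is in check but has 3 legal moves → neither.

neither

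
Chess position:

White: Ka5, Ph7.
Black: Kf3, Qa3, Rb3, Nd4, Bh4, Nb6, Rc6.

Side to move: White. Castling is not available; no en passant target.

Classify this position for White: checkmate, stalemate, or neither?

checkmate

White to move; white king on a5.
In check: yes, from the black queen on a3.
King squares — a4: attacked by Qa3; b4: attacked by Qa3; b5: attacked by Rb3; a6: attacked by Qa3; b6: attacked by Rb3.
Legal moves for White: none.
In check with no legal moves → checkmate.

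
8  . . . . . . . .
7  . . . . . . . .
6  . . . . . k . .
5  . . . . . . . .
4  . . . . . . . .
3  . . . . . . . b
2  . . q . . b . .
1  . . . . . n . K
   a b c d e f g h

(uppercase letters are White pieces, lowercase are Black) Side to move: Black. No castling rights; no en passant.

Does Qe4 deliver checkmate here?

After Qe4: white king on h1; in check: yes, from the black queen on e4.
King squares — g1: attacked by Bf2; g2: attacked by Bh3; h2: attacked by Nf1.
White has no legal moves → checkmate.

yes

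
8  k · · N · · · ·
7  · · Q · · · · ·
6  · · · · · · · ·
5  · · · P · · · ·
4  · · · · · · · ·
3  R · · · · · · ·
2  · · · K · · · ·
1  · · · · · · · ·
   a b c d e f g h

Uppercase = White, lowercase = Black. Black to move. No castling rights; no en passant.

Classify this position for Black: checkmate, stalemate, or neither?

Black to move; black king on a8.
In check: yes, from the white rook on a3.
King squares — a7: attacked by Ra3; b7: attacked by Qc7; b8: attacked by Qc7.
Legal moves for Black: none.
In check with no legal moves → checkmate.

checkmate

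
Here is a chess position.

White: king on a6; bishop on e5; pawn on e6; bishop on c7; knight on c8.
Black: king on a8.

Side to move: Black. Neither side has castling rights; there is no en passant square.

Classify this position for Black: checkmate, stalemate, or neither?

Black to move; black king on a8.
In check: no.
King squares — a7: attacked by Ka6; b7: attacked by Ka6; b8: attacked by Bc7.
Legal moves for Black: none.
Not in check and no legal moves → stalemate.

stalemate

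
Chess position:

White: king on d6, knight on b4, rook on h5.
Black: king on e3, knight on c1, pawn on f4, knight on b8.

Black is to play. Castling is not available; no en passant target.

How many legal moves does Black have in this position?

14

Black to move; king on e3.
In check: no.
Legal moves: Nd7, Nc6, Na6, Ke4, Kd4, Kf3, Kf2, Ke2, Kd2, Nd3, Nb3, Ne2, Na2, f3.
Count: 14.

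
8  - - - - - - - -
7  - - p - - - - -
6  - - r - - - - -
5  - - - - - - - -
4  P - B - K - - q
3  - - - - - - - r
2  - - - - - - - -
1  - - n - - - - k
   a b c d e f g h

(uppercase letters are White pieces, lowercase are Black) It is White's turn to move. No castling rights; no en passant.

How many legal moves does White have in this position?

White to move; king on e4.
In check: yes, from the black queen on h4.
Legal moves: Kf5, Ke5, Kd5.
Count: 3.

3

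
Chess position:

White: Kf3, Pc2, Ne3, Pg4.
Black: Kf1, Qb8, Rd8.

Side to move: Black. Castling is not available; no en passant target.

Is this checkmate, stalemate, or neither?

neither

Black to move; black king on f1.
In check: yes, from the white knight on e3.
King squares — e1: available; g1: available; e2: attacked by Kf3; f2: attacked by Kf3; g2: attacked by Ne3.
Legal moves for Black: Kg1, Ke1.
Black is in check but has 2 legal moves → neither.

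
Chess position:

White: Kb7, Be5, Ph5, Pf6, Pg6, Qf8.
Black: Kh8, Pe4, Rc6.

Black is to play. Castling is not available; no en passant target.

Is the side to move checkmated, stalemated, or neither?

Black to move; black king on h8.
In check: yes, from the white queen on f8.
King squares — g7: attacked by Pf6; h7: attacked by Pg6; g8: attacked by Qf8.
Legal moves for Black: none.
In check with no legal moves → checkmate.

checkmate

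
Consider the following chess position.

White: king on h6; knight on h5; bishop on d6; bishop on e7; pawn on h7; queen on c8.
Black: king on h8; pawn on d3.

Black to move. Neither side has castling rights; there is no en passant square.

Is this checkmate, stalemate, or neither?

checkmate

Black to move; black king on h8.
In check: yes, from the white queen on c8.
King squares — g7: attacked by Nh5; h7: attacked by Kh6; g8: attacked by Ph7.
Legal moves for Black: none.
In check with no legal moves → checkmate.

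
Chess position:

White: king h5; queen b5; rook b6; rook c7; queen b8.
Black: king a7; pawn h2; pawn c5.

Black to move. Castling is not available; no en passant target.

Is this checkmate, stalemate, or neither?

checkmate

Black to move; black king on a7.
In check: yes, from the white rook on c7 and the white queen on b8.
King squares — a6: attacked by Qb5; b6: attacked by Qb5; b7: attacked by Rb6; a8: attacked by Qb8; b8: attacked by Rb6.
Legal moves for Black: none.
In check with no legal moves → checkmate.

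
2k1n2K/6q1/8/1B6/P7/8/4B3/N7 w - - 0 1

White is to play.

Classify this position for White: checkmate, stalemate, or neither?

checkmate

White to move; white king on h8.
In check: yes, from the black queen on g7.
King squares — g7: attacked by Ne8; h7: attacked by Qg7; g8: attacked by Qg7.
Legal moves for White: none.
In check with no legal moves → checkmate.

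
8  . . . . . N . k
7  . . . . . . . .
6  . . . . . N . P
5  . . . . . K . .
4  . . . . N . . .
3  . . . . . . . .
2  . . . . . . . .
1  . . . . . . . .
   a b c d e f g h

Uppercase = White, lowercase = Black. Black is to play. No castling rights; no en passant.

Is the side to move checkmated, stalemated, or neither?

stalemate

Black to move; black king on h8.
In check: no.
King squares — g7: attacked by Ph6; h7: attacked by Nf6; g8: attacked by Nf6.
Legal moves for Black: none.
Not in check and no legal moves → stalemate.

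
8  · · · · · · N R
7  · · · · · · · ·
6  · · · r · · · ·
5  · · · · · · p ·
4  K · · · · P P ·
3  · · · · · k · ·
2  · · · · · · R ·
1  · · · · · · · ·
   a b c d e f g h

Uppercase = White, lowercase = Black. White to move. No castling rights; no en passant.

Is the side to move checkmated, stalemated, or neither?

neither

White to move; white king on a4.
In check: no.
Legal moves for White include: Rh7, Rh6, Rh5, Rh4, Rh3+, Rhh2, Rh1, Ne7, Nh6, Nf6, Kb5, Ka5, Kb4, Kb3, Ka3, Rg3+, Rgh2, Rf2+, ... (list truncated; more exist).
White has legal moves and is not in check → neither.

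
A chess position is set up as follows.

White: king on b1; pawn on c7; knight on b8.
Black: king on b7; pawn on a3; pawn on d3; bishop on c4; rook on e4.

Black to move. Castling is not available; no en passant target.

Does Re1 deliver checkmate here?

yes

After Re1: white king on b1; in check: yes, from the black rook on e1.
King squares — a1: attacked by Re1; c1: attacked by Re1; a2: attacked by Bc4; b2: attacked by Pa3; c2: attacked by Pd3.
White has no legal moves → checkmate.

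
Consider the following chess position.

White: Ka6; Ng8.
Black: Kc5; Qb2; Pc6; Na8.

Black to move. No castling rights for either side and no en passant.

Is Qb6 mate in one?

yes

After Qb6: white king on a6; in check: yes, from the black queen on b6.
King squares — a5: attacked by Qb6; b5: attacked by Kc5; b6: attacked by Kc5; a7: attacked by Qb6; b7: attacked by Qb6.
White has no legal moves → checkmate.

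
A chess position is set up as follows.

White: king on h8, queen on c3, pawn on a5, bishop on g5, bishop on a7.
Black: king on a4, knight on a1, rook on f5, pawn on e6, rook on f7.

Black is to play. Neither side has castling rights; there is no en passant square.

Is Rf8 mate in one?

no

After Rf8: white king on h8; in check: yes, from the black rook on f8.
White has 2 legal replies: Kh7, Kg7.
In check but a legal move exists → not checkmate.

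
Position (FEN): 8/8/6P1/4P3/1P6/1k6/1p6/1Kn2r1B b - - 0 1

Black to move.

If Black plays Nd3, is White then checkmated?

After Nd3: white king on b1; in check: yes, from the black rook on f1.
King squares — a1: attacked by Rf1; c1: attacked by Rf1; a2: attacked by Kb3; b2: attacked by Kb3; c2: attacked by Kb3.
White has no legal moves → checkmate.

yes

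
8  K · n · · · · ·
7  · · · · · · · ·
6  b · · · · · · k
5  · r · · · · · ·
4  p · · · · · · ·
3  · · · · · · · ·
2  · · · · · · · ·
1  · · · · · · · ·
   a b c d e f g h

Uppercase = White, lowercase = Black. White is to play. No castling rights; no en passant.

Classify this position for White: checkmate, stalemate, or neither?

stalemate

White to move; white king on a8.
In check: no.
King squares — a7: attacked by Nc8; b7: attacked by Rb5; b8: attacked by Rb5.
Legal moves for White: none.
Not in check and no legal moves → stalemate.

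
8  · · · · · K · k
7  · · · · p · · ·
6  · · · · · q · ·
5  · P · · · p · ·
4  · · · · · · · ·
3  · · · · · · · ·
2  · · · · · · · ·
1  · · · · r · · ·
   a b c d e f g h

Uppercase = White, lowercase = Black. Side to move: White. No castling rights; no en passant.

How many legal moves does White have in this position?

White to move; king on f8.
In check: yes, from the black queen on f6.
Legal moves: Ke8.
Count: 1.

1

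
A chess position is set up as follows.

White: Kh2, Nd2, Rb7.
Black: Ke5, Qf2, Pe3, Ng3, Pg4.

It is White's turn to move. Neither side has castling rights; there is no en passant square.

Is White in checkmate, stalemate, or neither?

checkmate

White to move; white king on h2.
In check: yes, from the black queen on f2.
King squares — g1: attacked by Qf2; h1: attacked by Ng3; g2: attacked by Qf2; g3: attacked by Qf2; h3: attacked by Pg4.
Legal moves for White: none.
In check with no legal moves → checkmate.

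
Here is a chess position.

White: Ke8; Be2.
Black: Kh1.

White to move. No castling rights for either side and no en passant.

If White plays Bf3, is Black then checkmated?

After Bf3: black king on h1; in check: yes, from the white bishop on f3.
Black has 2 legal replies: Kh2, Kg1.
In check but a legal move exists → not checkmate.

no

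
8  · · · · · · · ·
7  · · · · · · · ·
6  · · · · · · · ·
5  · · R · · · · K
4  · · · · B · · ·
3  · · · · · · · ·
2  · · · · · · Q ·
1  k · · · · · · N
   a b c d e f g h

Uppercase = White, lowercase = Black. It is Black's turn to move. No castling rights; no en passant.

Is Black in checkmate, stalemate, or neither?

Black to move; black king on a1.
In check: no.
King squares — b1: attacked by Be4; a2: attacked by Qg2; b2: attacked by Qg2.
Legal moves for Black: none.
Not in check and no legal moves → stalemate.

stalemate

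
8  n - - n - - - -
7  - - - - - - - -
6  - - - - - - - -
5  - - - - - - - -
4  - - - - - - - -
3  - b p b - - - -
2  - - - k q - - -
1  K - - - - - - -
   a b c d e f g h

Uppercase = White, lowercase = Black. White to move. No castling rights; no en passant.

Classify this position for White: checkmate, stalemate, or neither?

stalemate

White to move; white king on a1.
In check: no.
King squares — b1: attacked by Bd3; a2: attacked by Bb3; b2: attacked by Pc3.
Legal moves for White: none.
Not in check and no legal moves → stalemate.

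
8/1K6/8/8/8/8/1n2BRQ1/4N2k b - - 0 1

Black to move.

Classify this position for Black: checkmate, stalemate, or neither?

checkmate

Black to move; black king on h1.
In check: yes, from the white queen on g2.
King squares — g1: attacked by Qg2; g2: attacked by Ne1; h2: attacked by Qg2.
Legal moves for Black: none.
In check with no legal moves → checkmate.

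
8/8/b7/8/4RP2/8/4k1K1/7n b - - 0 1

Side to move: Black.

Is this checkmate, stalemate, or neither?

neither

Black to move; black king on e2.
In check: yes, from the white rook on e4.
Legal moves for Black: Kd3, Kd2, Kd1.
Black is in check but has 3 legal moves → neither.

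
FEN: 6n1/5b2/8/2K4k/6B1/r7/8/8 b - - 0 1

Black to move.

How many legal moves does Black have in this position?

5

Black to move; king on h5.
In check: yes, from the white bishop on g4.
Legal moves: Kh6, Kg6, Kg5, Kh4, Kxg4.
Count: 5.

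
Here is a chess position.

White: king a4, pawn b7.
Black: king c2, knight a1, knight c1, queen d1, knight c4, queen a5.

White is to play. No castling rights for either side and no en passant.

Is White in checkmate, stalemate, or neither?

checkmate

White to move; white king on a4.
In check: yes, from the black queen on a5.
King squares — a3: attacked by Nc4; b3: attacked by Na1; b4: attacked by Qa5; a5: attacked by Nc4; b5: attacked by Qa5.
Legal moves for White: none.
In check with no legal moves → checkmate.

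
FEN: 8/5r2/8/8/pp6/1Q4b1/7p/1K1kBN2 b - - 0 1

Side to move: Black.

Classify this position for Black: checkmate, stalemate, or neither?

Black to move; black king on d1.
In check: yes, from the white queen on b3.
King squares — c1: attacked by Kb1; e1: available; c2: attacked by Kb1; d2: attacked by Be1; e2: available.
Legal moves for Black: Ke2, Kxe1, axb3.
Black is in check but has 3 legal moves → neither.

neither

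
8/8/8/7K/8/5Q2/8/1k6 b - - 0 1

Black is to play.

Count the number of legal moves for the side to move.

Black to move; king on b1.
In check: no.
Legal moves: Kc2, Kb2, Ka2, Kc1, Ka1.
Count: 5.

5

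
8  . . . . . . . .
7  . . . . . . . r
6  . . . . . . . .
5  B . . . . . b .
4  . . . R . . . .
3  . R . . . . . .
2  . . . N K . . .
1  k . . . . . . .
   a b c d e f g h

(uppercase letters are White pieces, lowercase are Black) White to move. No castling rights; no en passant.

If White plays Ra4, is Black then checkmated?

After Ra4: black king on a1; in check: yes, from the white rook on a4.
King squares — b1: attacked by Nd2; a2: attacked by Ra4; b2: attacked by Rb3.
Black has no legal moves → checkmate.

yes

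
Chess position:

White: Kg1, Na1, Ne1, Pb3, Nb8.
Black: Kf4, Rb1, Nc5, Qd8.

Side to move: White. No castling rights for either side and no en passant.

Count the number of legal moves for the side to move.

White to move; king on g1.
In check: no.
Legal moves: Nd7, Nc6, Na6, Kh2, Kg2, Kf2, Kh1, Kf1, Nc2, b4.
Count: 10.

10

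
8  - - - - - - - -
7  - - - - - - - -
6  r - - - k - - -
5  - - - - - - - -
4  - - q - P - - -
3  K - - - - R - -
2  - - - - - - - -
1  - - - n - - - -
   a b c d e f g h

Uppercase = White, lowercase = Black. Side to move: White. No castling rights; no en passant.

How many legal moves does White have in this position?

0

White to move; king on a3.
In check: yes, from the black rook on a6.
Legal moves: none.
Count: 0.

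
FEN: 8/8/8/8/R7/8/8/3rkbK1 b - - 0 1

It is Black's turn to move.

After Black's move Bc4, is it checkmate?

no

After Bc4: white king on g1; in check: no.
White is not in check, so this cannot be checkmate.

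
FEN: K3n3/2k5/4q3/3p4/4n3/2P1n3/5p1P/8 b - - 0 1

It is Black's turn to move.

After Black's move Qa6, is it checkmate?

After Qa6: white king on a8; in check: yes, from the black queen on a6.
King squares — a7: attacked by Qa6; b7: attacked by Qa6; b8: attacked by Kc7.
White has no legal moves → checkmate.

yes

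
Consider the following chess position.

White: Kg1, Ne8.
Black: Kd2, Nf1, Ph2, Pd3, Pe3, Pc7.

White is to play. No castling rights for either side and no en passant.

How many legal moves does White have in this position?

White to move; king on g1.
In check: yes, from the black pawn on h2.
Legal moves: Kg2, Kh1, Kxf1.
Count: 3.

3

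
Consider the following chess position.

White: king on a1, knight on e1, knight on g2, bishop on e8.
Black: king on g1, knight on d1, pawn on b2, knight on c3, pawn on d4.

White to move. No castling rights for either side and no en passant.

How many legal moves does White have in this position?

White to move; king on a1.
In check: yes, from the black pawn on b2.
Legal moves: none.
Count: 0.

0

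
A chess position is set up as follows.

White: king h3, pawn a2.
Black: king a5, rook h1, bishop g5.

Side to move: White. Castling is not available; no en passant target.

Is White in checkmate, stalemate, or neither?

neither

White to move; white king on h3.
In check: yes, from the black rook on h1.
King squares — g2: available; h2: attacked by Rh1; g3: available; g4: available; h4: attacked by Rh1.
Legal moves for White: Kg4, Kg3, Kg2.
White is in check but has 3 legal moves → neither.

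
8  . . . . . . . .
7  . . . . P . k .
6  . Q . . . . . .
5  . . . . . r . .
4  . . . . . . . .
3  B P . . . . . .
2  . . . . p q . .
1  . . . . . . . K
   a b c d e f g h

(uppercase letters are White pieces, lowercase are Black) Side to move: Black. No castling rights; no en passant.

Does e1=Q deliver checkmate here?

yes

After e1=Q: white king on h1; in check: yes, from the black queen on e1.
King squares — g1: attacked by Qe1; g2: attacked by Qf2; h2: attacked by Qf2.
White has no legal moves → checkmate.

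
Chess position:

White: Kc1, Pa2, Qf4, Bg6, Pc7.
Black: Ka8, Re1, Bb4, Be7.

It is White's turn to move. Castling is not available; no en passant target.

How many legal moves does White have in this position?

White to move; king on c1.
In check: yes, from the black rook on e1.
Legal moves: Kc2, Kb2.
Count: 2.

2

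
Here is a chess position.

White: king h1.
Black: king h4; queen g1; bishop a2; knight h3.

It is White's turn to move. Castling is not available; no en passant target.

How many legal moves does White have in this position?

White to move; king on h1.
In check: yes, from the black queen on g1.
Legal moves: none.
Count: 0.

0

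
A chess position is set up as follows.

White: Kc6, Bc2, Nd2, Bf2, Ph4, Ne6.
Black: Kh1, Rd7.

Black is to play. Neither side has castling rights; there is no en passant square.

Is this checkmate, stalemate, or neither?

Black to move; black king on h1.
In check: no.
Legal moves for Black: Rd8, Rh7, Rg7, Rf7, Re7, Rc7+, Rb7, Ra7, Rd6+, Rd5, Rd4, Rd3, Rxd2, Kh2, Kg2.
Black has 15 legal moves and is not in check → neither.

neither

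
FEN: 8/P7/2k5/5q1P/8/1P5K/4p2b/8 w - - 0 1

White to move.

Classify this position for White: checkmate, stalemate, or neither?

neither

White to move; white king on h3.
In check: yes, from the black queen on f5.
Legal moves for White: Kh4, Kxh2, Kg2.
White is in check but has 3 legal moves → neither.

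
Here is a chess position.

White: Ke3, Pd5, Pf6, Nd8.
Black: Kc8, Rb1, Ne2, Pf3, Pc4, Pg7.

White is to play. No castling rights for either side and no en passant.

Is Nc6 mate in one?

no

After Nc6: black king on c8; in check: no.
Black is not in check, so this cannot be checkmate.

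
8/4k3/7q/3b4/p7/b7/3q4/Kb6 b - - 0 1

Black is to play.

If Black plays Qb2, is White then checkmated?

After Qb2: white king on a1; in check: yes, from the black queen on b2.
King squares — b1: attacked by Qb2; a2: attacked by Bb1; b2: attacked by Ba3.
White has no legal moves → checkmate.

yes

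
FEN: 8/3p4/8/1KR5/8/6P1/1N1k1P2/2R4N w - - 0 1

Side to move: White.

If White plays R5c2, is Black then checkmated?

yes

After R5c2: black king on d2; in check: yes, from the white rook on c2.
King squares — c1: attacked by Rc2; d1: attacked by Rc1; e1: attacked by Rc1; c2: attacked by Rc1; e2: attacked by Rc2; c3: attacked by Rc2; d3: attacked by Nb2; e3: attacked by Pf2.
Black has no legal moves → checkmate.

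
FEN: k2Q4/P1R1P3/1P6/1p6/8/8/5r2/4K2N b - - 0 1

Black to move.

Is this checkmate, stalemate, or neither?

checkmate

Black to move; black king on a8.
In check: yes, from the white queen on d8.
King squares — a7: attacked by Pb6; b7: attacked by Rc7; b8: attacked by Pa7.
Legal moves for Black: none.
In check with no legal moves → checkmate.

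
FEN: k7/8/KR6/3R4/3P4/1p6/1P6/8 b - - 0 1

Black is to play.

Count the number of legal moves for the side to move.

Black to move; king on a8.
In check: no.
Legal moves: none.
Count: 0.

0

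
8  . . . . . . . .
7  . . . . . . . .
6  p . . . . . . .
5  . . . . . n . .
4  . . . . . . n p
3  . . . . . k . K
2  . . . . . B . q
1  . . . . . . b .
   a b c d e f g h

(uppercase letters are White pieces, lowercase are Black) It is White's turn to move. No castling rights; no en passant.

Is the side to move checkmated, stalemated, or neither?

checkmate

White to move; white king on h3.
In check: yes, from the black queen on h2.
King squares — g2: attacked by Qh2; h2: attacked by Bg1; g3: attacked by Qh2; g4: attacked by Kf3; h4: attacked by Qh2.
Legal moves for White: none.
In check with no legal moves → checkmate.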